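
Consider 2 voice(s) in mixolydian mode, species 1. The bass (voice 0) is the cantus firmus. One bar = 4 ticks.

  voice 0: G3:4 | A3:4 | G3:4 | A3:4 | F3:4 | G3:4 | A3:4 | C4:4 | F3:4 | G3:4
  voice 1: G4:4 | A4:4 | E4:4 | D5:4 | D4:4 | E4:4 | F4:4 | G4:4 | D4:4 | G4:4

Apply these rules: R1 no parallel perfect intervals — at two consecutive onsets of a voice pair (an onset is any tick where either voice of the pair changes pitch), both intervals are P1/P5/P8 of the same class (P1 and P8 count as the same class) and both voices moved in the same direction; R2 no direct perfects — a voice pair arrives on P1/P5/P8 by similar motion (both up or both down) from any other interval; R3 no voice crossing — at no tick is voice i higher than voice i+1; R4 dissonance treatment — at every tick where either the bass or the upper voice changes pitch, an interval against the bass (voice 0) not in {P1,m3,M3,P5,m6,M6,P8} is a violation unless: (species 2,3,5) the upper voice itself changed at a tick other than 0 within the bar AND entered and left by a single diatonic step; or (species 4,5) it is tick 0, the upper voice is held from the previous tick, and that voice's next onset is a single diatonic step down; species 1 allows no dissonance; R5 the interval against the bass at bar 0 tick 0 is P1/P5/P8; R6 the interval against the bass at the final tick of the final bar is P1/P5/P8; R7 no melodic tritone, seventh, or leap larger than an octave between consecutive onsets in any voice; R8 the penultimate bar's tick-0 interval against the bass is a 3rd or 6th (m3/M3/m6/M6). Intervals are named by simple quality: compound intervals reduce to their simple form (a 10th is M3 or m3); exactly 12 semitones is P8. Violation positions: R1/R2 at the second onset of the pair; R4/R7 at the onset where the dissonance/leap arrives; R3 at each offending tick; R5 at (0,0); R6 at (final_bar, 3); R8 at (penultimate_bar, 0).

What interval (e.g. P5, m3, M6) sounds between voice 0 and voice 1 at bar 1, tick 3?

P8

voice 0=A3 voice 1=A4 -> P8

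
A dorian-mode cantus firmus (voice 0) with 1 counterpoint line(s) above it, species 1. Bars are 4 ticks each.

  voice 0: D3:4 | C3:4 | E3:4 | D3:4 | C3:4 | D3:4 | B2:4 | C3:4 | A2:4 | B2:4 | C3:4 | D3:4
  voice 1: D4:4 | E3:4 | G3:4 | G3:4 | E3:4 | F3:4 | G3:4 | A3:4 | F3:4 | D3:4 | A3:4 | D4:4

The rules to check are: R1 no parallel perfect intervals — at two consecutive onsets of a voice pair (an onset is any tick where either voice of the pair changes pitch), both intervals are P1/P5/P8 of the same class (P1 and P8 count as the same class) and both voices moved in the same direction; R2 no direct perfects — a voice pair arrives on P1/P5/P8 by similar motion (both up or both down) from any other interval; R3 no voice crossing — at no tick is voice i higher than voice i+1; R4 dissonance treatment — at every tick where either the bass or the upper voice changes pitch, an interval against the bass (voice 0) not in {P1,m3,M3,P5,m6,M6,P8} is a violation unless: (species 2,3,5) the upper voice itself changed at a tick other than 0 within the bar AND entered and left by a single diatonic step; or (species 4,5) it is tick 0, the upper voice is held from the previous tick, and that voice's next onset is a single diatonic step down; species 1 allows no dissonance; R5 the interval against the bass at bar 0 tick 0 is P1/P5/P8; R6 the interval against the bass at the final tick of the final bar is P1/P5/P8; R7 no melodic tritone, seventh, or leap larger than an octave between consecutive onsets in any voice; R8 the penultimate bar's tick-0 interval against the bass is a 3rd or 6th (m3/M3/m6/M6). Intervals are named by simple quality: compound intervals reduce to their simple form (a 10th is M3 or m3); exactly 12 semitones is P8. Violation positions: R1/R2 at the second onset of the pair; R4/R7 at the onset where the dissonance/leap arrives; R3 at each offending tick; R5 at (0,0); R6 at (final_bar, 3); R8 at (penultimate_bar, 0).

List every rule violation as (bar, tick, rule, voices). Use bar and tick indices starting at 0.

bar 0: v0=D3 v1=D4 downbeat P8
bar 1: v0=C3 v1=E3 downbeat M3
bar 2: v0=E3 v1=G3 downbeat m3
bar 3: v0=D3 v1=G3 downbeat P4
bar 4: v0=C3 v1=E3 downbeat M3
bar 5: v0=D3 v1=F3 downbeat m3
bar 6: v0=B2 v1=G3 downbeat m6
bar 7: v0=C3 v1=A3 downbeat M6
bar 8: v0=A2 v1=F3 downbeat m6
bar 9: v0=B2 v1=D3 downbeat m3
bar 10: v0=C3 v1=A3 downbeat M6
bar 11: v0=D3 v1=D4 downbeat P8
  -> R7 @ bar 1 tick 0 v(1,): D4->E3 leap 10st
  -> R4 @ bar 3 tick 0 v(0, 1): D3/G3 P4 untreated
  -> R2 @ bar 11 tick 0 v(0, 1): C3/A3 M6 -> D3/D4 P8 similar

(1, 0, R7, (1,))
(3, 0, R4, (0, 1))
(11, 0, R2, (0, 1))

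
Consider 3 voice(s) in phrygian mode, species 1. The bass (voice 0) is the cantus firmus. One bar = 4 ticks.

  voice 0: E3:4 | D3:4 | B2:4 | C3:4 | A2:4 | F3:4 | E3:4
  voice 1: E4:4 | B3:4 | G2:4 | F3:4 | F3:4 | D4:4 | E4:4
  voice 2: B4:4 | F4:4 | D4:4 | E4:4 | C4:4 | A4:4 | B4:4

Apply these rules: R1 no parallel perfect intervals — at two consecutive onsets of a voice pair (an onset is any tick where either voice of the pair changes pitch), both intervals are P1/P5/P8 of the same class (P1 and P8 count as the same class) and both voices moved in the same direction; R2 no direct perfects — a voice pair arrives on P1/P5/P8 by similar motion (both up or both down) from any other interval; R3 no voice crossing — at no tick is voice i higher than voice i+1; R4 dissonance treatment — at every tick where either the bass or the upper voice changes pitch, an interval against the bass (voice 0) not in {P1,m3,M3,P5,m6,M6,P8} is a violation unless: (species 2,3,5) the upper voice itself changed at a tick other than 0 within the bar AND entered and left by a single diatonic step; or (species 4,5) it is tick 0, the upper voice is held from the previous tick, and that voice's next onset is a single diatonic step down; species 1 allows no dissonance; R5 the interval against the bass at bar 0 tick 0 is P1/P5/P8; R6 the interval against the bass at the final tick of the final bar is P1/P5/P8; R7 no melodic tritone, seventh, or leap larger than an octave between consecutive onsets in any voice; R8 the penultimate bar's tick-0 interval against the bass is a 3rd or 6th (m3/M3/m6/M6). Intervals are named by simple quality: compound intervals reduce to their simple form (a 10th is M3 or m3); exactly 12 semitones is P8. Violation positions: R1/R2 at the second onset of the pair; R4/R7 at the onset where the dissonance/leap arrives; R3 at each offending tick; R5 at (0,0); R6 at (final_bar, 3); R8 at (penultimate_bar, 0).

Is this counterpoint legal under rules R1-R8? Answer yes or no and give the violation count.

No (11 violations)

bar 0: v0=E3 v1=E4 v2=B4 (P5)
bar 1: v0=D3 v1=B3 v2=F4 (m3)
bar 2: v0=B2 v1=G2 v2=D4 (m3)
bar 3: v0=C3 v1=F3 v2=E4 (M3)
bar 4: v0=A2 v1=F3 v2=C4 (m3)
bar 5: v0=F3 v1=D4 v2=A4 (M3)
bar 6: v0=E3 v1=E4 v2=B4 (P5)
  R7 @ bar1.0: B4->F4 leap 6st
  R2 @ bar2.0: B3/F4 TT -> G2/D4 P5 similar
  R3 @ bar2.0: B2 above G2
  R7 @ bar2.0: B3->G2 leap 16st
  R3 @ bar2.1: B2 above G2
  R3 @ bar2.2: B2 above G2
  R3 @ bar2.3: B2 above G2
  R4 @ bar3.0: C3/F3 P4 untreated
  R7 @ bar3.0: G2->F3 leap 10st
  R1 @ bar5.0: F3/C4 P5 -> D4/A4 P5 similar
  R1 @ bar6.0: D4/A4 P5 -> E4/B4 P5 similar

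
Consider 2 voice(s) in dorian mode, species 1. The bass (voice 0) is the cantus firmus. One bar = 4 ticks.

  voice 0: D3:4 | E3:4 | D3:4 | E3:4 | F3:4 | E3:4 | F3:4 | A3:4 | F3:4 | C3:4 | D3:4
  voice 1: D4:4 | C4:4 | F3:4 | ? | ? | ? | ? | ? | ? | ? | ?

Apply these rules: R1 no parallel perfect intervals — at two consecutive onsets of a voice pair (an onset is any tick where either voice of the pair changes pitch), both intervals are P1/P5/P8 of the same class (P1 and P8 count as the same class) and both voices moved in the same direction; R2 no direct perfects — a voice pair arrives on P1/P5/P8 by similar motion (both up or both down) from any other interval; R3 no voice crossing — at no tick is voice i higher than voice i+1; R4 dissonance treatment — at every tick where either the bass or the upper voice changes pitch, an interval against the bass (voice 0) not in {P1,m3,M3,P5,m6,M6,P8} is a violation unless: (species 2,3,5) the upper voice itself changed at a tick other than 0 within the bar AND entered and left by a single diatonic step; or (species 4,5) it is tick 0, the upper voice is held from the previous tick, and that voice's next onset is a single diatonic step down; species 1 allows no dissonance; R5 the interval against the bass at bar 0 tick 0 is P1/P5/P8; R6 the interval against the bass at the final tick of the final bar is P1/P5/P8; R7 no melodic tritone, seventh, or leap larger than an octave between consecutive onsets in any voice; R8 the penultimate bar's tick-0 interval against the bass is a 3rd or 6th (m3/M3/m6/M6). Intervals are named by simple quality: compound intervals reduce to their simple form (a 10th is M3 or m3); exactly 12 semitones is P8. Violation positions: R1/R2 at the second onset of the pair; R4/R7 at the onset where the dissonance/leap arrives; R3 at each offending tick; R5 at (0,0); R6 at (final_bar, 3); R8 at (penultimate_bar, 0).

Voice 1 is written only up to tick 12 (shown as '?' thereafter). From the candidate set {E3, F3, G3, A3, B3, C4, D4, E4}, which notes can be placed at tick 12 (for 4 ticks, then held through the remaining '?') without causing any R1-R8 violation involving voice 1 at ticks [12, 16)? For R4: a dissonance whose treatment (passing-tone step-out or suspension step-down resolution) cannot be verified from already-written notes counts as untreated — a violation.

{C4, E3, G3}

E3: legal
F3: violates R4
G3: legal
A3: violates R4
B3: violates R2,R7
C4: legal
D4: violates R4
E4: violates R2,R7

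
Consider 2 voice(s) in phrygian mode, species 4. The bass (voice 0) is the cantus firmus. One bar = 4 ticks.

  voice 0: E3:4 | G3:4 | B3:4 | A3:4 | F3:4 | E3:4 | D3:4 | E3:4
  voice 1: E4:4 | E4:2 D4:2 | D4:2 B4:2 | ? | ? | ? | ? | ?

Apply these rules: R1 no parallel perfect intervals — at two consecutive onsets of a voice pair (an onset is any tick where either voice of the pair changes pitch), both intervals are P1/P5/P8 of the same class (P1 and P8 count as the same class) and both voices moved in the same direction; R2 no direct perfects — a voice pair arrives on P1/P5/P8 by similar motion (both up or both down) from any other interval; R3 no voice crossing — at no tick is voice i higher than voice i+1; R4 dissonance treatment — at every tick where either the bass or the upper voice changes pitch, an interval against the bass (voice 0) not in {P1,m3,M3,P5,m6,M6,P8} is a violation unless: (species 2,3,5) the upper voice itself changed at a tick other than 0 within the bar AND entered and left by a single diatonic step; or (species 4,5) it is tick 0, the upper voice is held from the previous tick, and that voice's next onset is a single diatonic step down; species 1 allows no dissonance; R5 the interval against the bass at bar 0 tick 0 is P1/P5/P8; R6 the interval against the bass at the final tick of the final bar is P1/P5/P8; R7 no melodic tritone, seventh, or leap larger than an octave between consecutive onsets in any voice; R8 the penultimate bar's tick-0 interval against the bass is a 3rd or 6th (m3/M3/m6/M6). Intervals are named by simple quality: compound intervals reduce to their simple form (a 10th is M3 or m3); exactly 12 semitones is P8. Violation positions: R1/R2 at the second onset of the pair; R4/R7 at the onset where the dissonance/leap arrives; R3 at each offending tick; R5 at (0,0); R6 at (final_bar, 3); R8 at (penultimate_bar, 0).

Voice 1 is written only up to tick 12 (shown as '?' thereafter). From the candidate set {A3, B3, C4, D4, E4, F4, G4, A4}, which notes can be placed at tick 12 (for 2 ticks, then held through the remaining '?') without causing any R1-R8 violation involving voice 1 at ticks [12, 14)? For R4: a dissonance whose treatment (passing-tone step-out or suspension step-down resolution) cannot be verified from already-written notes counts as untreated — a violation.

{}

A3: violates R1,R7
B3: violates R4
C4: violates R7
D4: violates R4
E4: violates R2
F4: violates R7
G4: violates R4
A4: violates R1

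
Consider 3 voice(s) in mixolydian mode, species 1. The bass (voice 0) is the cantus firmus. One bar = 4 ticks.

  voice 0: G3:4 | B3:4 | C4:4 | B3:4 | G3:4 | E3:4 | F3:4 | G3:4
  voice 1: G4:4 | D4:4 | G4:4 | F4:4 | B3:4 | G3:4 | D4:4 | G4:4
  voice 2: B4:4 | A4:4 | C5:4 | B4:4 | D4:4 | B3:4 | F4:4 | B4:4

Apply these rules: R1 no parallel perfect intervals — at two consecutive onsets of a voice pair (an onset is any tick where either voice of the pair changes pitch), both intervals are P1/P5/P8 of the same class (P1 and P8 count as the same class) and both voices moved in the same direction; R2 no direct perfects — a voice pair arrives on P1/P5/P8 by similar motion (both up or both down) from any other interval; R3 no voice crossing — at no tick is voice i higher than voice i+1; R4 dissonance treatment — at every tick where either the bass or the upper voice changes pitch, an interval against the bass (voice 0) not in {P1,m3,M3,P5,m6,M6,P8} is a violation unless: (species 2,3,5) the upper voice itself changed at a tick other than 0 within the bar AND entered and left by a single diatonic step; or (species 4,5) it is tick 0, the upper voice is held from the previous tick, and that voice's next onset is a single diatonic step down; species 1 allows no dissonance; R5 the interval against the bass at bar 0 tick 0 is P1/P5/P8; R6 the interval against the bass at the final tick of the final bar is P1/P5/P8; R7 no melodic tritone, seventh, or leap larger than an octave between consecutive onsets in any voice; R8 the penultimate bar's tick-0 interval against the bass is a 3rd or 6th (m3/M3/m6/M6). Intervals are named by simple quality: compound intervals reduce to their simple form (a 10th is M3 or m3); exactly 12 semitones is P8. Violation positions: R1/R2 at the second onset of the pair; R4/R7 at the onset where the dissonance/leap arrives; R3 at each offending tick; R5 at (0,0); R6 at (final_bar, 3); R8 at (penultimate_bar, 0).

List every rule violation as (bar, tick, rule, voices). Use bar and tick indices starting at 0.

(0, 0, R5, (0, 2))
(1, 0, R2, (1, 2))
(1, 0, R4, (0, 2))
(2, 0, R2, (0, 1))
(2, 0, R2, (0, 2))
(3, 0, R1, (0, 2))
(3, 0, R4, (0, 1))
(4, 0, R2, (0, 2))
(4, 0, R7, (1,))
(5, 0, R1, (0, 2))
(6, 0, R2, (0, 2))
(6, 0, R7, (2,))
(6, 0, R8, (0, 2))
(7, 0, R2, (0, 1))
(7, 0, R7, (2,))
(7, 3, R6, (0, 2))

bar 0: v0=G3 v1=G4 v2=B4 downbeat M3
bar 1: v0=B3 v1=D4 v2=A4 downbeat m7
bar 2: v0=C4 v1=G4 v2=C5 downbeat P8
bar 3: v0=B3 v1=F4 v2=B4 downbeat P8
bar 4: v0=G3 v1=B3 v2=D4 downbeat P5
bar 5: v0=E3 v1=G3 v2=B3 downbeat P5
bar 6: v0=F3 v1=D4 v2=F4 downbeat P8
bar 7: v0=G3 v1=G4 v2=B4 downbeat M3
  -> R5 @ bar 0 tick 0 v(0, 2): opens on M3
  -> R2 @ bar 1 tick 0 v(1, 2): G4/B4 M3 -> D4/A4 P5 similar
  -> R4 @ bar 1 tick 0 v(0, 2): B3/A4 m7 untreated
  -> R2 @ bar 2 tick 0 v(0, 1): B3/D4 m3 -> C4/G4 P5 similar
  -> R2 @ bar 2 tick 0 v(0, 2): B3/A4 m7 -> C4/C5 P8 similar
  -> R1 @ bar 3 tick 0 v(0, 2): C4/C5 P8 -> B3/B4 P8 similar
  -> R4 @ bar 3 tick 0 v(0, 1): B3/F4 TT untreated
  -> R2 @ bar 4 tick 0 v(0, 2): B3/B4 P8 -> G3/D4 P5 similar
  -> R7 @ bar 4 tick 0 v(1,): F4->B3 leap 6st
  -> R1 @ bar 5 tick 0 v(0, 2): G3/D4 P5 -> E3/B3 P5 similar
  -> R2 @ bar 6 tick 0 v(0, 2): E3/B3 P5 -> F3/F4 P8 similar
  -> R7 @ bar 6 tick 0 v(2,): B3->F4 leap 6st
  -> R8 @ bar 6 tick 0 v(0, 2): penult P8 not 3rd/6th
  -> R2 @ bar 7 tick 0 v(0, 1): F3/D4 M6 -> G3/G4 P8 similar
  -> R7 @ bar 7 tick 0 v(2,): F4->B4 leap 6st
  -> R6 @ bar 7 tick 3 v(0, 2): closes on M3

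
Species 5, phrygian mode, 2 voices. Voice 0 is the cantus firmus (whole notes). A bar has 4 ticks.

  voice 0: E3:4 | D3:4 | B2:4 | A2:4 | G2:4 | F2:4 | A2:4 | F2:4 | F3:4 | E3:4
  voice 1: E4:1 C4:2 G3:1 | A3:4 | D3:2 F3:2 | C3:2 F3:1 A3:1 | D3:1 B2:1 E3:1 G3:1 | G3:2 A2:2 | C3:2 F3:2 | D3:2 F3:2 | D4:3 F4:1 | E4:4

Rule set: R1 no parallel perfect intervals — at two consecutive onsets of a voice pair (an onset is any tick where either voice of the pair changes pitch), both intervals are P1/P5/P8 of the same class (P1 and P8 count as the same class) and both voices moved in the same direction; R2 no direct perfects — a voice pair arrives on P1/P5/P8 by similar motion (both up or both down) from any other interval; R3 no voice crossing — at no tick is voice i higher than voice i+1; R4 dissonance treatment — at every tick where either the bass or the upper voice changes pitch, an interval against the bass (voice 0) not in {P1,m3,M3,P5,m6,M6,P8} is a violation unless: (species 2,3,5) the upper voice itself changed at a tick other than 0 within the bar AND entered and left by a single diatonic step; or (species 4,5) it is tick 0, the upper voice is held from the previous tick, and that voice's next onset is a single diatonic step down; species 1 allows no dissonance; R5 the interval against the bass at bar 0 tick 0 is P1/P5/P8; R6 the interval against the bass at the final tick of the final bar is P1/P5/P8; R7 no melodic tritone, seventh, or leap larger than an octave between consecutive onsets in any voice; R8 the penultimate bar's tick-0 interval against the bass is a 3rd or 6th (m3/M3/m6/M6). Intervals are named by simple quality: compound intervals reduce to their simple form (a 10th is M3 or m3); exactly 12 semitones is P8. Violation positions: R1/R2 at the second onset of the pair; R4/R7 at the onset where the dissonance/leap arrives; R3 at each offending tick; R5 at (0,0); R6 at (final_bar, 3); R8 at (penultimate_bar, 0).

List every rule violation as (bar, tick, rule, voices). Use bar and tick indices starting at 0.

bar 0: v0=E3 v1=E4 downbeat P8
bar 1: v0=D3 v1=A3 downbeat P5
bar 2: v0=B2 v1=D3 downbeat m3
bar 3: v0=A2 v1=C3 downbeat m3
bar 4: v0=G2 v1=D3 downbeat P5
bar 5: v0=F2 v1=G3 downbeat M2
bar 6: v0=A2 v1=C3 downbeat m3
bar 7: v0=F2 v1=D3 downbeat M6
bar 8: v0=F3 v1=D4 downbeat M6
bar 9: v0=E3 v1=E4 downbeat P8
  -> R4 @ bar 2 tick 2 v(0, 1): B2/F3 TT untreated
  -> R2 @ bar 4 tick 0 v(0, 1): A2/A3 P8 -> G2/D3 P5 similar
  -> R4 @ bar 5 tick 0 v(0, 1): F2/G3 M2 untreated
  -> R7 @ bar 5 tick 2 v(1,): G3->A2 leap 10st
  -> R1 @ bar 9 tick 0 v(0, 1): F3/F4 P8 -> E3/E4 P8 similar

(2, 2, R4, (0, 1))
(4, 0, R2, (0, 1))
(5, 0, R4, (0, 1))
(5, 2, R7, (1,))
(9, 0, R1, (0, 1))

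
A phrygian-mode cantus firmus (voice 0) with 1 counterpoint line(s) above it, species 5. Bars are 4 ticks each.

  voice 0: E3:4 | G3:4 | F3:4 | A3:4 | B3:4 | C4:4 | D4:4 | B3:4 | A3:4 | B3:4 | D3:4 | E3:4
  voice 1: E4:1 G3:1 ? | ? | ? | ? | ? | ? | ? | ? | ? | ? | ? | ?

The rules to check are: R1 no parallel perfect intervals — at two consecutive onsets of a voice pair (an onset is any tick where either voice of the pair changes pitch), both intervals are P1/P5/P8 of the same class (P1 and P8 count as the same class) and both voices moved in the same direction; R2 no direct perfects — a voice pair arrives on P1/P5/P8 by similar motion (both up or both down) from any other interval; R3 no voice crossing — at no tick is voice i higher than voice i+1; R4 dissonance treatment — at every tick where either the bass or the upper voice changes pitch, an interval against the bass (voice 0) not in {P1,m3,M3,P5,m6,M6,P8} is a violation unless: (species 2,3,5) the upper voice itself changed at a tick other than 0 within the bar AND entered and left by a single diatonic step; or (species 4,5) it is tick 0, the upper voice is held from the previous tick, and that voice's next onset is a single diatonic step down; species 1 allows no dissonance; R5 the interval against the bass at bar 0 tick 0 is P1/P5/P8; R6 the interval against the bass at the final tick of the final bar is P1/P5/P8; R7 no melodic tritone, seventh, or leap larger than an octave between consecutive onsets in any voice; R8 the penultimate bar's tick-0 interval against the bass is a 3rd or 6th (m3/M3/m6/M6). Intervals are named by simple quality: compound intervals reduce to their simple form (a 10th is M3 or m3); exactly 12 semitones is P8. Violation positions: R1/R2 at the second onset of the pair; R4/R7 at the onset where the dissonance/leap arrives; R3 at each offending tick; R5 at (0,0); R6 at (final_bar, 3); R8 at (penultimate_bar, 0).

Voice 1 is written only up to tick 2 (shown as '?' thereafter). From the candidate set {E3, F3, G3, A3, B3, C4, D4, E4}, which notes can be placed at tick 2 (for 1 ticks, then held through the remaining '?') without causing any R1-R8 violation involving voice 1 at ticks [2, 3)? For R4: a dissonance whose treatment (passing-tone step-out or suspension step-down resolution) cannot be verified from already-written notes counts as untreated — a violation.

E3: legal
F3: violates R4
G3: legal
A3: violates R4
B3: legal
C4: legal
D4: violates R4
E4: legal

{B3, C4, E3, E4, G3}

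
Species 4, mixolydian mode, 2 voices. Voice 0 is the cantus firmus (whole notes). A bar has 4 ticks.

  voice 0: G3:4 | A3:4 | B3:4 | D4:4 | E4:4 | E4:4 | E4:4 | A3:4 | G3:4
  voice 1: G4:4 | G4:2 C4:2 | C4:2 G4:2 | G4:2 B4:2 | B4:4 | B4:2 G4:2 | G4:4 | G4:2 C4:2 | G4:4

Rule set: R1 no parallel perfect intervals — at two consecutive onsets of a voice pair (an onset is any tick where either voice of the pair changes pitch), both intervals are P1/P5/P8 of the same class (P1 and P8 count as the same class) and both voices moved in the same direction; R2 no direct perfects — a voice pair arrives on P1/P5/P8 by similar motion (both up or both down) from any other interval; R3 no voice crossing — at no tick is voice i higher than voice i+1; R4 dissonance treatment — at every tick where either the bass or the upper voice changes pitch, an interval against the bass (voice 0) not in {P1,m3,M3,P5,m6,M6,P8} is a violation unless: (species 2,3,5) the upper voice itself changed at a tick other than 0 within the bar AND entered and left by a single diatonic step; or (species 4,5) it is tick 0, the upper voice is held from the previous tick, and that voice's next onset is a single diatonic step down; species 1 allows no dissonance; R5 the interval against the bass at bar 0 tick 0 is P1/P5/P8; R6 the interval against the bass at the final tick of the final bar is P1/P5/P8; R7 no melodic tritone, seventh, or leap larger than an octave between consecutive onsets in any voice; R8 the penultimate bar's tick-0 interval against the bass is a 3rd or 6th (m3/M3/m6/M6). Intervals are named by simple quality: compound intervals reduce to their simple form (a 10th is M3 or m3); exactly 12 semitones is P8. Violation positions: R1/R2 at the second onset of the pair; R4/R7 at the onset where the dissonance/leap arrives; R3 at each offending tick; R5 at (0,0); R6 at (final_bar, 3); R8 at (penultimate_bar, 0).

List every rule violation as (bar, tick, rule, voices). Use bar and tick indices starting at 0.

bar 0: v0=G3 v1=G4 downbeat P8
bar 1: v0=A3 v1=G4 downbeat m7
bar 2: v0=B3 v1=C4 downbeat m2
bar 3: v0=D4 v1=G4 downbeat P4
bar 4: v0=E4 v1=B4 downbeat P5
bar 5: v0=E4 v1=B4 downbeat P5
bar 6: v0=E4 v1=G4 downbeat m3
bar 7: v0=A3 v1=G4 downbeat m7
bar 8: v0=G3 v1=G4 downbeat P8
  -> R4 @ bar 1 tick 0 v(0, 1): A3/G4 m7 untreated
  -> R4 @ bar 2 tick 0 v(0, 1): B3/C4 m2 untreated
  -> R4 @ bar 3 tick 0 v(0, 1): D4/G4 P4 untreated
  -> R4 @ bar 7 tick 0 v(0, 1): A3/G4 m7 untreated
  -> R8 @ bar 7 tick 0 v(0, 1): penult m7 not 3rd/6th

(1, 0, R4, (0, 1))
(2, 0, R4, (0, 1))
(3, 0, R4, (0, 1))
(7, 0, R4, (0, 1))
(7, 0, R8, (0, 1))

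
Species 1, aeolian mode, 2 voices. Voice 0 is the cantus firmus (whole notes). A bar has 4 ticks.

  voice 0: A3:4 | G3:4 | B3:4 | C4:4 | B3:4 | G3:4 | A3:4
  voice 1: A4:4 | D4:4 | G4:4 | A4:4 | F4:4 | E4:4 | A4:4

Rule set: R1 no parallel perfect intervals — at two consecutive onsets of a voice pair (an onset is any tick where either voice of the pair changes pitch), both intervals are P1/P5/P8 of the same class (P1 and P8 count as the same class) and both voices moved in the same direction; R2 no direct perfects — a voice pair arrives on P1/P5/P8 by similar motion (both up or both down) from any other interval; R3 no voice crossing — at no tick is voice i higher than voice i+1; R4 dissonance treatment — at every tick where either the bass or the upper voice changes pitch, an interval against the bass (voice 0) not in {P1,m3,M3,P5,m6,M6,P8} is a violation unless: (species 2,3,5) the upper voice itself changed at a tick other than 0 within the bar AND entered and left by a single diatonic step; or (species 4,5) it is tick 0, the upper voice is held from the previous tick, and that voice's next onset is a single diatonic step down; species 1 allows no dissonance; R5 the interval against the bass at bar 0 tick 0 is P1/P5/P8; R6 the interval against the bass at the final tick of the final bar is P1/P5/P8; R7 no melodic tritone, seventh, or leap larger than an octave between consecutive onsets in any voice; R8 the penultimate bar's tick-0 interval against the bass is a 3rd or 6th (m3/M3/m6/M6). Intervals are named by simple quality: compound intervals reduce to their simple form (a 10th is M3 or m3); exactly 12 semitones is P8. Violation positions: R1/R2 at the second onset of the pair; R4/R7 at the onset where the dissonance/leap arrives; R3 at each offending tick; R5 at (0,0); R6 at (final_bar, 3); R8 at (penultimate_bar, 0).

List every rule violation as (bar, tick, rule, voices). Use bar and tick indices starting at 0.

bar 0: v0=A3 v1=A4 downbeat P8
bar 1: v0=G3 v1=D4 downbeat P5
bar 2: v0=B3 v1=G4 downbeat m6
bar 3: v0=C4 v1=A4 downbeat M6
bar 4: v0=B3 v1=F4 downbeat TT
bar 5: v0=G3 v1=E4 downbeat M6
bar 6: v0=A3 v1=A4 downbeat P8
  -> R2 @ bar 1 tick 0 v(0, 1): A3/A4 P8 -> G3/D4 P5 similar
  -> R4 @ bar 4 tick 0 v(0, 1): B3/F4 TT untreated
  -> R2 @ bar 6 tick 0 v(0, 1): G3/E4 M6 -> A3/A4 P8 similar

(1, 0, R2, (0, 1))
(4, 0, R4, (0, 1))
(6, 0, R2, (0, 1))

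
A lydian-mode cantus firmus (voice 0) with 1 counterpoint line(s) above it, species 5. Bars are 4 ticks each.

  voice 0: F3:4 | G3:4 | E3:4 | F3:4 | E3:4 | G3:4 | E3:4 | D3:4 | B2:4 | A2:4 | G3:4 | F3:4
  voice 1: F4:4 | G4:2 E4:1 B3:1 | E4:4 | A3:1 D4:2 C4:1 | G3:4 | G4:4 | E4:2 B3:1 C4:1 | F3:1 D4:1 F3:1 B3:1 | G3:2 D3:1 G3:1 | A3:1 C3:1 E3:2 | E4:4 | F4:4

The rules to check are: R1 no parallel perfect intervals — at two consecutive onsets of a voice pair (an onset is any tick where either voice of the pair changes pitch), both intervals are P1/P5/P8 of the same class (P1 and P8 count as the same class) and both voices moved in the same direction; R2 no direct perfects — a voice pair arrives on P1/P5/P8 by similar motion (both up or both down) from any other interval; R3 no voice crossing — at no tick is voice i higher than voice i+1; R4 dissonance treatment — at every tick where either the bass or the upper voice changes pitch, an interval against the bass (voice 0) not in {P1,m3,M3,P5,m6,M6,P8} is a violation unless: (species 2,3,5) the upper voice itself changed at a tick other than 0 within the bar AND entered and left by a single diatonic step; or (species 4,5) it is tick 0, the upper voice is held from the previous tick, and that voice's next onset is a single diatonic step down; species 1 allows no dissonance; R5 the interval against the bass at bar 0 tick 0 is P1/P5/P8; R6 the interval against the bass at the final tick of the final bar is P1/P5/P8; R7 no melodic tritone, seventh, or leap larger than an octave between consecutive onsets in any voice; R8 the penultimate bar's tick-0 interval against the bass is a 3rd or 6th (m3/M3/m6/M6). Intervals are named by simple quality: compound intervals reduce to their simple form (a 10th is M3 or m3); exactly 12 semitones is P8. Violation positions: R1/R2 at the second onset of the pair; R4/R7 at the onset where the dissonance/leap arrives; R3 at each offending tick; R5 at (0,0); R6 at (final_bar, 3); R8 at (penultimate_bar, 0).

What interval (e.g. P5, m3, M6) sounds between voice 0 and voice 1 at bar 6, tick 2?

voice 0=E3 voice 1=B3 -> P5

P5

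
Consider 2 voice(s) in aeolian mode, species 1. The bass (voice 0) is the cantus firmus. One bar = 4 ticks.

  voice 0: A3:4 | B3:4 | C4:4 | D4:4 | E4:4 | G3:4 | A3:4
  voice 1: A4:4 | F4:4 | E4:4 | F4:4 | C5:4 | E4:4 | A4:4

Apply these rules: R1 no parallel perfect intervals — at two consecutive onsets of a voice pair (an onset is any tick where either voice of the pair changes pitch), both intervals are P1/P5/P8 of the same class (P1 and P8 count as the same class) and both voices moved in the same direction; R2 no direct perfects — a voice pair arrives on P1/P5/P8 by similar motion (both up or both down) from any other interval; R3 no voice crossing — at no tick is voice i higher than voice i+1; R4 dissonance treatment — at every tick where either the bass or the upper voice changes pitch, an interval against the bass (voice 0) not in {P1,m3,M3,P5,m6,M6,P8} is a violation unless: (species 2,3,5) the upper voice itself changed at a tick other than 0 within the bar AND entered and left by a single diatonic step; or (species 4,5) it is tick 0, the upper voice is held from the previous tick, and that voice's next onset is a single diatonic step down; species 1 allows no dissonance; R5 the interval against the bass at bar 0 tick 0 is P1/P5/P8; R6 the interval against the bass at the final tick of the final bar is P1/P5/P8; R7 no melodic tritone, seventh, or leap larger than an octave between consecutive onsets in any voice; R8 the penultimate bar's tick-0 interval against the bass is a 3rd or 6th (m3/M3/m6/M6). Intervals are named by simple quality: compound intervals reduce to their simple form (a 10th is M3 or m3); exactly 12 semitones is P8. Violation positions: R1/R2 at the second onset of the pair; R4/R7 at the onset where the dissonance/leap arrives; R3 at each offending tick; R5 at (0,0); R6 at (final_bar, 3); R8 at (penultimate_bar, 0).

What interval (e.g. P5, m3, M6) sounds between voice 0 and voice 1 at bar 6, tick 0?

voice 0=A3 voice 1=A4 -> P8

P8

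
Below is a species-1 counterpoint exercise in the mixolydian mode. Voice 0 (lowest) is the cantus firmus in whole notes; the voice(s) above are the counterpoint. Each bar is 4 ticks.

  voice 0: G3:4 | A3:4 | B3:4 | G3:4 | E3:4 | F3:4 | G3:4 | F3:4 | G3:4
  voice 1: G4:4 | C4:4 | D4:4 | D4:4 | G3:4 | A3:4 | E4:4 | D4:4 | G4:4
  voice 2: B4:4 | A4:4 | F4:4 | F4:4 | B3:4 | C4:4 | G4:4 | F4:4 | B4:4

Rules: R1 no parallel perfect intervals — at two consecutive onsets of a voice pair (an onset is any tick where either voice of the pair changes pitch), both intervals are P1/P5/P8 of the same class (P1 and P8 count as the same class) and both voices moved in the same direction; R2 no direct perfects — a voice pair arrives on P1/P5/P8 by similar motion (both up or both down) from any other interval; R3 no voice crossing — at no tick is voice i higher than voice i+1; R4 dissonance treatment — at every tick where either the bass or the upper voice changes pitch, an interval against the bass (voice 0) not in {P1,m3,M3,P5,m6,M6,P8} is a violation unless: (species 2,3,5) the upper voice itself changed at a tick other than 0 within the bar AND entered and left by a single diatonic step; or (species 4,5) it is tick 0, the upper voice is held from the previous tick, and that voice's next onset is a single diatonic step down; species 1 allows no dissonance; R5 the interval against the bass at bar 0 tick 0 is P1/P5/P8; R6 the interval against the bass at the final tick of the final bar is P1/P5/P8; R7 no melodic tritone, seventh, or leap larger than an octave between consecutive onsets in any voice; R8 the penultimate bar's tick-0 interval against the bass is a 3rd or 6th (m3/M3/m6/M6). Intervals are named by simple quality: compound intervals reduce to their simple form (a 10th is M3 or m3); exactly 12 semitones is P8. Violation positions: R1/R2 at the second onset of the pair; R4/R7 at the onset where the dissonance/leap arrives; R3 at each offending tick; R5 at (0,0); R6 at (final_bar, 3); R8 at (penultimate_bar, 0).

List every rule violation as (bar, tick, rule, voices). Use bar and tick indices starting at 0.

bar 0: v0=G3 v1=G4 v2=B4 downbeat M3
bar 1: v0=A3 v1=C4 v2=A4 downbeat P8
bar 2: v0=B3 v1=D4 v2=F4 downbeat TT
bar 3: v0=G3 v1=D4 v2=F4 downbeat m7
bar 4: v0=E3 v1=G3 v2=B3 downbeat P5
bar 5: v0=F3 v1=A3 v2=C4 downbeat P5
bar 6: v0=G3 v1=E4 v2=G4 downbeat P8
bar 7: v0=F3 v1=D4 v2=F4 downbeat P8
bar 8: v0=G3 v1=G4 v2=B4 downbeat M3
  -> R5 @ bar 0 tick 0 v(0, 2): opens on M3
  -> R4 @ bar 2 tick 0 v(0, 2): B3/F4 TT untreated
  -> R4 @ bar 3 tick 0 v(0, 2): G3/F4 m7 untreated
  -> R2 @ bar 4 tick 0 v(0, 2): G3/F4 m7 -> E3/B3 P5 similar
  -> R7 @ bar 4 tick 0 v(2,): F4->B3 leap 6st
  -> R1 @ bar 5 tick 0 v(0, 2): E3/B3 P5 -> F3/C4 P5 similar
  -> R2 @ bar 6 tick 0 v(0, 2): F3/C4 P5 -> G3/G4 P8 similar
  -> R1 @ bar 7 tick 0 v(0, 2): G3/G4 P8 -> F3/F4 P8 similar
  -> R8 @ bar 7 tick 0 v(0, 2): penult P8 not 3rd/6th
  -> R2 @ bar 8 tick 0 v(0, 1): F3/D4 M6 -> G3/G4 P8 similar
  -> R7 @ bar 8 tick 0 v(2,): F4->B4 leap 6st
  -> R6 @ bar 8 tick 3 v(0, 2): closes on M3

(0, 0, R5, (0, 2))
(2, 0, R4, (0, 2))
(3, 0, R4, (0, 2))
(4, 0, R2, (0, 2))
(4, 0, R7, (2,))
(5, 0, R1, (0, 2))
(6, 0, R2, (0, 2))
(7, 0, R1, (0, 2))
(7, 0, R8, (0, 2))
(8, 0, R2, (0, 1))
(8, 0, R7, (2,))
(8, 3, R6, (0, 2))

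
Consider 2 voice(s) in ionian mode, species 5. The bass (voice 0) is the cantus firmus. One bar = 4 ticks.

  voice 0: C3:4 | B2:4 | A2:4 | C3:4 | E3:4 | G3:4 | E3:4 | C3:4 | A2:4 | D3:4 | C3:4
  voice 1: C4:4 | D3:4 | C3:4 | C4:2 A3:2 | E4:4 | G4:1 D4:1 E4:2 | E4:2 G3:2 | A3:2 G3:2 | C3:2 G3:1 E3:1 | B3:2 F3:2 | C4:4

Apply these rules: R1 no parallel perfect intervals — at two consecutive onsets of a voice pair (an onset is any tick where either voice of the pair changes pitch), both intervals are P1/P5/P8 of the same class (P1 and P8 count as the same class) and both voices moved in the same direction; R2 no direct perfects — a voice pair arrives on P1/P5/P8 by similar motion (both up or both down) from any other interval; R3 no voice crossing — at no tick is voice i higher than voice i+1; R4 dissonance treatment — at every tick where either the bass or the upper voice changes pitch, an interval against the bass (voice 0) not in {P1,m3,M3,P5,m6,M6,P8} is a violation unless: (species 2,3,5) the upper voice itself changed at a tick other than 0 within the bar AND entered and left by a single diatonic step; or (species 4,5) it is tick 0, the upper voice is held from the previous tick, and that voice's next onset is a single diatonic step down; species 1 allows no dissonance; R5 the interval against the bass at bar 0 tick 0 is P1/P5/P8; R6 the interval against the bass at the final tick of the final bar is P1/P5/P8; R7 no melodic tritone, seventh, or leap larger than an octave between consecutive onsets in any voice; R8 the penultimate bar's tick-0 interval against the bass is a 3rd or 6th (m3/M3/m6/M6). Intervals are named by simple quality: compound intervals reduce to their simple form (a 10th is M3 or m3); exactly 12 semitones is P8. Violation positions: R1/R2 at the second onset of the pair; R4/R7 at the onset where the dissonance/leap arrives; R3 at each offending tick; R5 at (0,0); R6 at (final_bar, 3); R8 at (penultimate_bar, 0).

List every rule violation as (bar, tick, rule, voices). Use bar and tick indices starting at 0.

bar 0: v0=C3 v1=C4 downbeat P8
bar 1: v0=B2 v1=D3 downbeat m3
bar 2: v0=A2 v1=C3 downbeat m3
bar 3: v0=C3 v1=C4 downbeat P8
bar 4: v0=E3 v1=E4 downbeat P8
bar 5: v0=G3 v1=G4 downbeat P8
bar 6: v0=E3 v1=E4 downbeat P8
bar 7: v0=C3 v1=A3 downbeat M6
bar 8: v0=A2 v1=C3 downbeat m3
bar 9: v0=D3 v1=B3 downbeat M6
bar 10: v0=C3 v1=C4 downbeat P8
  -> R7 @ bar 1 tick 0 v(1,): C4->D3 leap 10st
  -> R2 @ bar 3 tick 0 v(0, 1): A2/C3 m3 -> C3/C4 P8 similar
  -> R2 @ bar 4 tick 0 v(0, 1): C3/A3 M6 -> E3/E4 P8 similar
  -> R1 @ bar 5 tick 0 v(0, 1): E3/E4 P8 -> G3/G4 P8 similar
  -> R4 @ bar 8 tick 2 v(0, 1): A2/G3 m7 untreated
  -> R7 @ bar 9 tick 2 v(1,): B3->F3 leap 6st

(1, 0, R7, (1,))
(3, 0, R2, (0, 1))
(4, 0, R2, (0, 1))
(5, 0, R1, (0, 1))
(8, 2, R4, (0, 1))
(9, 2, R7, (1,))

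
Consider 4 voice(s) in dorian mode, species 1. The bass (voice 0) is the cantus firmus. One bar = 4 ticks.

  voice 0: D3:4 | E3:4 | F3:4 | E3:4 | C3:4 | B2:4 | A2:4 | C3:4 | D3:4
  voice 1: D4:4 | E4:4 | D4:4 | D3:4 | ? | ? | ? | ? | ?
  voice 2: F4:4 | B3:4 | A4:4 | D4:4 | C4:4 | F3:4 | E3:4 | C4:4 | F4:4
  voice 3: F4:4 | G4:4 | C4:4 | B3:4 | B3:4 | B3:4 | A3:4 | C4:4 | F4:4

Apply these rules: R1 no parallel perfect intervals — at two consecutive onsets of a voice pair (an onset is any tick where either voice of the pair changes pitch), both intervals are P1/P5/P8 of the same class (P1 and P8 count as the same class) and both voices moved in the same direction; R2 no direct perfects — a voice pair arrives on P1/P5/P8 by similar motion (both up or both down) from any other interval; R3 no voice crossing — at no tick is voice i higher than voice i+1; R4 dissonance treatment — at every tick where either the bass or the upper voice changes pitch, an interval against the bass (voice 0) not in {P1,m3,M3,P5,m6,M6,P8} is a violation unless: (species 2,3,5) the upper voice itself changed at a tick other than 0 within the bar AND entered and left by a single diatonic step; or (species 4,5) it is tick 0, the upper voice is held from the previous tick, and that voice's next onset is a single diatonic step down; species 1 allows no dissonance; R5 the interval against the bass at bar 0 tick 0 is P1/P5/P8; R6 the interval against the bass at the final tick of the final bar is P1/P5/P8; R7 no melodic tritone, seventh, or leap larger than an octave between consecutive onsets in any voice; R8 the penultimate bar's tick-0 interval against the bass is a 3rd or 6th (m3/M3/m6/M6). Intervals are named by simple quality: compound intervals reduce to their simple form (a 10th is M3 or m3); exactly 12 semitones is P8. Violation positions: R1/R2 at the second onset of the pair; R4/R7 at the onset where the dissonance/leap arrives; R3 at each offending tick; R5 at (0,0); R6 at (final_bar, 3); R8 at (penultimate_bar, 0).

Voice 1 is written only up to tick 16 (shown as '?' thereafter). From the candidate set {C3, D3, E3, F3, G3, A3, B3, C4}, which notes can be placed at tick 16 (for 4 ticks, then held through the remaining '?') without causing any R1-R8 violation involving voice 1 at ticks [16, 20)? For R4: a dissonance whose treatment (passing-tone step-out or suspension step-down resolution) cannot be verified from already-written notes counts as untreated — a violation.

C3: violates R1,R2
D3: violates R4
E3: legal
F3: violates R4
G3: legal
A3: legal
B3: violates R4
C4: violates R7

{A3, E3, G3}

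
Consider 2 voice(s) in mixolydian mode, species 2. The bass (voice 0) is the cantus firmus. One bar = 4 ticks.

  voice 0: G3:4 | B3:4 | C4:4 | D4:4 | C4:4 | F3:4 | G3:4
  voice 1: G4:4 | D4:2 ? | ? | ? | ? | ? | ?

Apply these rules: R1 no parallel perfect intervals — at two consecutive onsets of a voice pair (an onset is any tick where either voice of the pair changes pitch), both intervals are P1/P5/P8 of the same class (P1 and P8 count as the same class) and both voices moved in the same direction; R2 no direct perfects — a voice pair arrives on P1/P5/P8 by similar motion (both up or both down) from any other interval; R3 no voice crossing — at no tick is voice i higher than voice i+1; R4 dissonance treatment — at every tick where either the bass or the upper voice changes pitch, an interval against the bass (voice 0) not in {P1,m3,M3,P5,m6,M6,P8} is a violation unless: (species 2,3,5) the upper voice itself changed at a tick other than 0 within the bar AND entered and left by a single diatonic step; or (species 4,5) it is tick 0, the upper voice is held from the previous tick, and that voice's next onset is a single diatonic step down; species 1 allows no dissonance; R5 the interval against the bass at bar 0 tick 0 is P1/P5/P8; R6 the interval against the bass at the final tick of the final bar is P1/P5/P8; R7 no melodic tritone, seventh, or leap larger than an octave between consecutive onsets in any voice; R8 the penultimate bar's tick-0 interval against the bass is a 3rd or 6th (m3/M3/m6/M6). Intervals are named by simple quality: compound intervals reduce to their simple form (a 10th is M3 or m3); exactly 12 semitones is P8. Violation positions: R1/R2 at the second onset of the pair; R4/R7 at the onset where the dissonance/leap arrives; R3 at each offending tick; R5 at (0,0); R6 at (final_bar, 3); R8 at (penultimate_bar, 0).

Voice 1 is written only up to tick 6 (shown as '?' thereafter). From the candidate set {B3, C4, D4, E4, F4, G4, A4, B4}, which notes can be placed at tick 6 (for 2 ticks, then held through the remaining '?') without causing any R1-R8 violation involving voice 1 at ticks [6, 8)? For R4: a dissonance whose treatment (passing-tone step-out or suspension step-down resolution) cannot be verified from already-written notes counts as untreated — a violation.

B3: legal
C4: violates R4
D4: legal
E4: violates R4
F4: violates R4
G4: legal
A4: violates R4
B4: legal

{B3, B4, D4, G4}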